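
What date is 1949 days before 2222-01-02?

2216-09-01

Count 1949 days before January 2, 2222:
Day-of-year of September 1, 2216: 245.
Day-of-year of January 2, 2222: 2.
2216 has 366 days, so 366 − 245 = 121 days remain in 2216.
Full years: 2217: 365; 2218: 365; 2219: 365; 2220: 366; 2221: 365. Sum = 1826.
Total: 121 + 1826 + 2 = 1949 days.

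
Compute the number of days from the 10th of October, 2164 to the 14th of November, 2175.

From October 10, 2164 to October 10, 2175: 11 years, of which 2 contain a Feb 29 — 9×365 + 2×366 = 4017 days.
October 2175: 31 − 10 = 21 days remain.
November 1–14, 2175: 14 days.
Residual: 35 days.
Total: 4052 days.

4052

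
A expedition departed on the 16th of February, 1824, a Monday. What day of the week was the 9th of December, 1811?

Count forward from the earlier date (December 9, 1811) to the later (February 16, 1824):
Day-of-year of December 9, 1811: 343.
Day-of-year of February 16, 1824: 47.
1811 has 365 days, so 365 − 343 = 22 days remain in 1811.
Full years 1812–1823: 9 common + 3 leap = 9×365 + 3×366 = 4383 days.
Total: 22 + 4383 + 47 = 4452 days.
4452 is a multiple of 7, so the 9th of December, 1811 falls on the same weekday: Monday.

Monday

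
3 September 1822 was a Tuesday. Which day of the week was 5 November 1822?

Tuesday

September 1822: 30 − 3 = 27 days remain.
Then October (31): 31 days.
November 1–5, 1822: 5 days.
Total: 27 + 31 + 5 = 63 days.
63 is a multiple of 7, so 5 November 1822 falls on the same weekday: Tuesday.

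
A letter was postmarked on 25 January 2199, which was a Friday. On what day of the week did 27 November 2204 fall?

Tuesday

January 25, 2199 → January 25, 2200: 365 days.
January 25, 2200 → January 25, 2201: 365 days (2200 is not a leap year (divisible by 100 but not 400)).
January 25, 2201 → January 25, 2202: 365 days.
January 25, 2202 → January 25, 2203: 365 days.
January 25, 2203 → January 25, 2204: 365 days.
January 2204: 31 − 25 = 6 days remain.
Then 9 full months totalling 274 days.
November 1–27, 2204: 27 days.
Residual: 307 days.
Total: 2132 days.
2132 mod 7 = 4, so 4 days after Friday is Tuesday.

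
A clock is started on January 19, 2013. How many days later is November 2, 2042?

Day-of-year of January 19, 2013: 19.
Day-of-year of November 2, 2042: 306.
2013 has 365 days, so 365 − 19 = 346 days remain in 2013.
Full years 2014–2041: 21 common + 7 leap = 21×365 + 7×366 = 10227 days.
Total: 346 + 10227 + 306 = 10879 days.

10879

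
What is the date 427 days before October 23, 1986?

August 22, 1985

Count 427 days before October 23, 1986:
Day-of-year of August 22, 1985: 234.
Day-of-year of October 23, 1986: 296.
1985 has 365 days, so 365 − 234 = 131 days remain in 1985.
Total: 131 + 296 = 427 days.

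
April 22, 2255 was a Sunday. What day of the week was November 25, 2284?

Day-of-year of April 22, 2255: 112.
Day-of-year of November 25, 2284: 330.
2255 has 365 days, so 365 − 112 = 253 days remain in 2255.
Full years 2256–2283: 21 common + 7 leap = 21×365 + 7×366 = 10227 days.
Total: 253 + 10227 + 330 = 10810 days.
10810 mod 7 = 2, so 2 days after Sunday is Tuesday.

Tuesday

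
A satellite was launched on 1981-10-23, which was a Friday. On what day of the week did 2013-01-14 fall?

Monday

From October 23, 1981 to October 23, 2012: 31 years, of which 8 contain a Feb 29 — 23×365 + 8×366 = 11323 days.
(2000 is a leap year (divisible by 400).)
October 2012: 31 − 23 = 8 days remain.
Then November (30), December (31): 30 + 31 = 61 days.
January 1–14, 2013: 14 days.
Residual: 83 days.
Total: 11406 days.
11406 mod 7 = 3, so 3 days after Friday is Monday.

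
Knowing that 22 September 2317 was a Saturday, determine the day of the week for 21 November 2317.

September 2317: 30 − 22 = 8 days remain.
Then October (31): 31 days.
November 1–21, 2317: 21 days.
Total: 8 + 31 + 21 = 60 days.
60 mod 7 = 4, so 4 days after Saturday is Wednesday.

Wednesday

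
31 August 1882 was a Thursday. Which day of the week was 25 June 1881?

Count forward from the earlier date (June 25, 1881) to the later (August 31, 1882):
Day-of-year of June 25, 1881: 176.
Day-of-year of August 31, 1882: 243.
1881 has 365 days, so 365 − 176 = 189 days remain in 1881.
Total: 189 + 243 = 432 days.
432 mod 7 = 5, so 5 days before Thursday is Saturday.

Saturday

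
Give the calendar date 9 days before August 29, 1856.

August 20, 1856

Count 9 days before August 29, 1856:
Within August 1856: 29 − 20 = 9 days.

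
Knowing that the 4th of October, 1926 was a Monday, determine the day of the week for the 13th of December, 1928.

Thursday

October 1926: 31 − 4 = 27 days remain.
Then 25 full months totalling 761 days.
December 1–13, 1928: 13 days.
Total: 27 + 761 + 13 = 801 days.
801 mod 7 = 3, so 3 days after Monday is Thursday.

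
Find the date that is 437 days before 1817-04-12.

1816-01-31

Count 437 days before April 12, 1817:
January 31, 1816 → January 31, 1817: 366 days (1816 is a leap year).
January 1817: 31 − 31 = 0 days remain.
Then February 1817 (28), March (31): 28 + 31 = 59 days.
April 1–12, 1817: 12 days.
Residual: 71 days.
Total: 437 days.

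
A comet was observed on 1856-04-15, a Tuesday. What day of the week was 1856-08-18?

Monday

April 1856: 30 − 15 = 15 days remain.
Then May (31), June (30), July (31): 31 + 30 + 31 = 92 days.
August 1–18, 1856: 18 days.
Total: 15 + 92 + 18 = 125 days.
125 mod 7 = 6, so 6 days after Tuesday is Monday.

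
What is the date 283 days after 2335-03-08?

2335-12-16

Count 283 days after March 8, 2335:
March 2335: 31 − 8 = 23 days remain.
Then April (30), May (31), June (30), July (31), August (31), September (30), October (31), November (30): 30 + 31 + 30 + 31 + 31 + 30 + 31 + 30 = 244 days.
December 1–16, 2335: 16 days.
Total: 23 + 244 + 16 = 283 days.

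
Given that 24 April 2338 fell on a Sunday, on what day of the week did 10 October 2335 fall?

Count forward from the earlier date (October 10, 2335) to the later (April 24, 2338):
October 10, 2335 → October 10, 2336: 366 days (2336 is a leap year).
October 10, 2336 → October 10, 2337: 365 days.
October 2337: 31 − 10 = 21 days remain.
Then November (30), December (31), January (31), February 2338 (28), March (31): 30 + 31 + 31 + 28 + 31 = 151 days.
April 1–24, 2338: 24 days.
Residual: 196 days.
Total: 927 days.
927 mod 7 = 3, so 3 days before Sunday is Thursday.

Thursday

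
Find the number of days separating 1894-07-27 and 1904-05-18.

3582

Day-of-year of July 27, 1894: 208.
Day-of-year of May 18, 1904: 139.
1894 has 365 days, so 365 − 208 = 157 days remain in 1894.
Full years 1895–1903: 8 common + 1 leap = 8×365 + 1×366 = 3286 days.
Total: 157 + 3286 + 139 = 3582 days.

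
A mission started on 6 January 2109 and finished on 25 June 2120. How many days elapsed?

Day-of-year of January 6, 2109: 6.
Day-of-year of June 25, 2120: 177.
2109 has 365 days, so 365 − 6 = 359 days remain in 2109.
Full years 2110–2119: 8 common + 2 leap = 8×365 + 2×366 = 3652 days.
Total: 359 + 3652 + 177 = 4188 days.

4188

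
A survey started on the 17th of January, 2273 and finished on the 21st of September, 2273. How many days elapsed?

247

January 2273: 31 − 17 = 14 days remain.
Then February 2273 (28), March (31), April (30), May (31), June (30), July (31), August (31): 28 + 31 + 30 + 31 + 30 + 31 + 31 = 212 days.
September 1–21, 2273: 21 days.
Total: 14 + 212 + 21 = 247 days.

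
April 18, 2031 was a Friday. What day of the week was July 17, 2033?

Sunday

Day-of-year of April 18, 2031: 108.
Day-of-year of July 17, 2033: 198.
2031 has 365 days, so 365 − 108 = 257 days remain in 2031.
Full years: 2032: 366. Sum = 366.
Total: 257 + 366 + 198 = 821 days.
821 mod 7 = 2, so 2 days after Friday is Sunday.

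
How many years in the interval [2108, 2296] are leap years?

Years divisible by 4: 2108, 2112, …, 2296 — 48 in all.
Of these, 2200 is divisible by 100 but not 400, so not leap.
Leap years: 48 − 1 = 47.

47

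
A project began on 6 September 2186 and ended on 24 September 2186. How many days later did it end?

18

Within September 2186: 24 − 6 = 18 days.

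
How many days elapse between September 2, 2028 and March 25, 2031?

September 2, 2028 → September 2, 2029: 365 days.
September 2, 2029 → September 2, 2030: 365 days.
September 2030: 30 − 2 = 28 days remain.
Then October (31), November (30), December (31), January (31), February 2031 (28): 31 + 30 + 31 + 31 + 28 = 151 days.
March 1–25, 2031: 25 days.
Residual: 204 days.
Total: 934 days.

934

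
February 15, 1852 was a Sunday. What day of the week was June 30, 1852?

February 1852: 29 − 15 = 14 days remain (1852 is a leap year, so February has 29 days).
Then March (31), April (30), May (31): 31 + 30 + 31 = 92 days.
June 1–30, 1852: 30 days.
Total: 14 + 92 + 30 = 136 days.
136 mod 7 = 3, so 3 days after Sunday is Wednesday.

Wednesday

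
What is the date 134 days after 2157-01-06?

2157-05-20

Count 134 days after January 6, 2157:
January 2157: 31 − 6 = 25 days remain.
Then February 2157 (28), March (31), April (30): 28 + 31 + 30 = 89 days.
May 1–20, 2157: 20 days.
Total: 25 + 89 + 20 = 134 days.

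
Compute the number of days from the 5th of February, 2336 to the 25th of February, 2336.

Within February 2336: 25 − 5 = 20 days.

20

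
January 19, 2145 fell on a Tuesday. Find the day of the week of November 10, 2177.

From January 19, 2145 to January 19, 2177: 32 years, of which 8 contain a Feb 29 — 24×365 + 8×366 = 11688 days.
January 2177: 31 − 19 = 12 days remain.
Then 9 full months totalling 273 days.
November 1–10, 2177: 10 days.
Residual: 295 days.
Total: 11983 days.
11983 mod 7 = 6, so 6 days after Tuesday is Monday.

Monday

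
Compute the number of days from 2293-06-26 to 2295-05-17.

690

June 2293: 30 − 26 = 4 days remain.
Then 22 full months totalling 669 days.
May 1–17, 2295: 17 days.
Total: 4 + 669 + 17 = 690 days.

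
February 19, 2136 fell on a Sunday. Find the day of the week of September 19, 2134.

Count forward from the earlier date (September 19, 2134) to the later (February 19, 2136):
Day-of-year of September 19, 2134: 262.
Day-of-year of February 19, 2136: 50.
2134 has 365 days, so 365 − 262 = 103 days remain in 2134.
Full years: 2135: 365. Sum = 365.
Total: 103 + 365 + 50 = 518 days.
518 is a multiple of 7, so September 19, 2134 falls on the same weekday: Sunday.

Sunday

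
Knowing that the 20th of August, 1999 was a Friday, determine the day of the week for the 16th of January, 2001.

August 1999: 31 − 20 = 11 days remain.
Then 16 full months totalling 488 days.
January 1–16, 2001: 16 days.
Total: 11 + 488 + 16 = 515 days.
515 mod 7 = 4, so 4 days after Friday is Tuesday.

Tuesday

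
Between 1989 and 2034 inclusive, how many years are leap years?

11

Years divisible by 4 in [1989, 2034]: 1992, 1996, 2000, 2004, 2008, 2012, 2016, 2020, 2024, 2028, 2032.
2000 is divisible by 400, so still leap.
No century exceptions apply. Count: 11.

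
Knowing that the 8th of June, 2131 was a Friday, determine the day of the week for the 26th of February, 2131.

Monday

Count forward from the earlier date (February 26, 2131) to the later (June 8, 2131):
February 2131: 28 − 26 = 2 days remain (2131 is not a leap year, so February has 28 days).
Then March (31), April (30), May (31): 31 + 30 + 31 = 92 days.
June 1–8, 2131: 8 days.
Total: 2 + 92 + 8 = 102 days.
102 mod 7 = 4, so 4 days before Friday is Monday.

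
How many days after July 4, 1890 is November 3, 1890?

122

July 1890: 31 − 4 = 27 days remain.
Then August (31), September (30), October (31): 31 + 30 + 31 = 92 days.
November 1–3, 1890: 3 days.
Total: 27 + 92 + 3 = 122 days.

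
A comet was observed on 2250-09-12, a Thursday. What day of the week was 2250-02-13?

Wednesday

Count forward from the earlier date (February 13, 2250) to the later (September 12, 2250):
February 2250: 28 − 13 = 15 days remain (2250 is not a leap year, so February has 28 days).
Then March (31), April (30), May (31), June (30), July (31), August (31): 31 + 30 + 31 + 30 + 31 + 31 = 184 days.
September 1–12, 2250: 12 days.
Total: 15 + 184 + 12 = 211 days.
211 mod 7 = 1, so 1 day before Thursday is Wednesday.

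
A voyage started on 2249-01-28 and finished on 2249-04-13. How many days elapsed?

January 2249: 31 − 28 = 3 days remain.
Then February 2249 (28), March (31): 28 + 31 = 59 days.
April 1–13, 2249: 13 days.
Total: 3 + 59 + 13 = 75 days.

75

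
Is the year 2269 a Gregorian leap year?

No

2269 is not a leap year.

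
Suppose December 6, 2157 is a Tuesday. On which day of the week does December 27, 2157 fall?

Within December 2157: 27 − 6 = 21 days.
21 is a multiple of 7, so December 27, 2157 falls on the same weekday: Tuesday.

Tuesday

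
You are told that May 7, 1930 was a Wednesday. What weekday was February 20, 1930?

Count forward from the earlier date (February 20, 1930) to the later (May 7, 1930):
February 1930: 28 − 20 = 8 days remain (1930 is not a leap year, so February has 28 days).
Then March (31), April (30): 31 + 30 = 61 days.
May 1–7, 1930: 7 days.
Total: 8 + 61 + 7 = 76 days.
76 mod 7 = 6, so 6 days before Wednesday is Thursday.

Thursday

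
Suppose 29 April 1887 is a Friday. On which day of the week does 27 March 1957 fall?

From April 29, 1887 to April 29, 1956: 69 years, of which 17 contain a Feb 29 — 52×365 + 17×366 = 25202 days.
(1900 is not a leap year (divisible by 100 but not 400).)
April 1956: 30 − 29 = 1 day remains.
Then 10 full months totalling 304 days.
March 1–27, 1957: 27 days.
Residual: 332 days.
Total: 25534 days.
25534 mod 7 = 5, so 5 days after Friday is Wednesday.

Wednesday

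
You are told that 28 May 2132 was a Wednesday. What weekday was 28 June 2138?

Saturday

Day-of-year of May 28, 2132: 149.
Day-of-year of June 28, 2138: 179.
2132 has 366 days, so 366 − 149 = 217 days remain in 2132.
Full years: 2133: 365; 2134: 365; 2135: 365; 2136: 366; 2137: 365. Sum = 1826.
Total: 217 + 1826 + 179 = 2222 days.
2222 mod 7 = 3, so 3 days after Wednesday is Saturday.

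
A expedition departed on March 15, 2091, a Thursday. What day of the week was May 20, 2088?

Thursday

Count forward from the earlier date (May 20, 2088) to the later (March 15, 2091):
Day-of-year of May 20, 2088: 141.
Day-of-year of March 15, 2091: 74.
2088 has 366 days, so 366 − 141 = 225 days remain in 2088.
Full years: 2089: 365; 2090: 365. Sum = 730.
Total: 225 + 730 + 74 = 1029 days.
1029 is a multiple of 7, so May 20, 2088 falls on the same weekday: Thursday.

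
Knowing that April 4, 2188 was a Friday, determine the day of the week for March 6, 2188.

Count forward from the earlier date (March 6, 2188) to the later (April 4, 2188):
March 2188: 31 − 6 = 25 days remain.
April 1–4, 2188: 4 days.
Total: 25 + 4 = 29 days.
29 mod 7 = 1, so 1 day before Friday is Thursday.

Thursday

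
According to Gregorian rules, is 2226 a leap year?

2226 is not a leap year.

No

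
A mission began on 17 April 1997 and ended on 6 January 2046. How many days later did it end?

From April 17, 1997 to April 17, 2045: 48 years, of which 12 contain a Feb 29 — 36×365 + 12×366 = 17532 days.
(2000 is a leap year (divisible by 400).)
April 2045: 30 − 17 = 13 days remain.
Then May (31), June (30), July (31), August (31), September (30), October (31), November (30), December (31): 31 + 30 + 31 + 31 + 30 + 31 + 30 + 31 = 245 days.
January 1–6, 2046: 6 days.
Residual: 264 days.
Total: 17796 days.

17796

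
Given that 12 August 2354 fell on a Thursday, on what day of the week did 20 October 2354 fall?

August 2354: 31 − 12 = 19 days remain.
Then September (30): 30 days.
October 1–20, 2354: 20 days.
Total: 19 + 30 + 20 = 69 days.
69 mod 7 = 6, so 6 days after Thursday is Wednesday.

Wednesday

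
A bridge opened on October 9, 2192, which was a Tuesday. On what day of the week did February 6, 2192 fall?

Monday

Count forward from the earlier date (February 6, 2192) to the later (October 9, 2192):
February 2192: 29 − 6 = 23 days remain (2192 is a leap year, so February has 29 days).
Then March (31), April (30), May (31), June (30), July (31), August (31), September (30): 31 + 30 + 31 + 30 + 31 + 31 + 30 = 214 days.
October 1–9, 2192: 9 days.
Total: 23 + 214 + 9 = 246 days.
246 mod 7 = 1, so 1 day before Tuesday is Monday.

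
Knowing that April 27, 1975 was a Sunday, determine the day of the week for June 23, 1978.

Friday

Day-of-year of April 27, 1975: 117.
Day-of-year of June 23, 1978: 174.
1975 has 365 days, so 365 − 117 = 248 days remain in 1975.
Full years: 1976: 366; 1977: 365. Sum = 731.
Total: 248 + 731 + 174 = 1153 days.
1153 mod 7 = 5, so 5 days after Sunday is Friday.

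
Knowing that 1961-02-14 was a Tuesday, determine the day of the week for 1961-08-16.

February 1961: 28 − 14 = 14 days remain (1961 is not a leap year, so February has 28 days).
Then March (31), April (30), May (31), June (30), July (31): 31 + 30 + 31 + 30 + 31 = 153 days.
August 1–16, 1961: 16 days.
Total: 14 + 153 + 16 = 183 days.
183 mod 7 = 1, so 1 day after Tuesday is Wednesday.

Wednesday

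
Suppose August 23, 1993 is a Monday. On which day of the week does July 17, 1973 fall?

Tuesday

Count forward from the earlier date (July 17, 1973) to the later (August 23, 1993):
Day-of-year of July 17, 1973: 198.
Day-of-year of August 23, 1993: 235.
1973 has 365 days, so 365 − 198 = 167 days remain in 1973.
Full years 1974–1992: 14 common + 5 leap = 14×365 + 5×366 = 6940 days.
Total: 167 + 6940 + 235 = 7342 days.
7342 mod 7 = 6, so 6 days before Monday is Tuesday.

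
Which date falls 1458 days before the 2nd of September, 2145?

the 5th of September, 2141

Count 1458 days before September 2, 2145:
September 5, 2141 → September 5, 2142: 365 days.
September 5, 2142 → September 5, 2143: 365 days.
September 5, 2143 → September 5, 2144: 366 days (2144 is a leap year).
September 2144: 30 − 5 = 25 days remain.
Then 11 full months totalling 335 days.
September 1–2, 2145: 2 days.
Residual: 362 days.
Total: 1458 days.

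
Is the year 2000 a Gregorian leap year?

2000 is a leap year (divisible by 400).

Yes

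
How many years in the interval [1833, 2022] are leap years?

46

Years divisible by 4: 1836, 1840, …, 2020 — 47 in all.
Of these, 1900 is divisible by 100 but not 400, so not leap.
2000 is divisible by 400, so still leap.
Leap years: 47 − 1 = 46.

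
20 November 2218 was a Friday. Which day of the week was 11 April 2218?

Saturday

Count forward from the earlier date (April 11, 2218) to the later (November 20, 2218):
April 2218: 30 − 11 = 19 days remain.
Then May (31), June (30), July (31), August (31), September (30), October (31): 31 + 30 + 31 + 31 + 30 + 31 = 184 days.
November 1–20, 2218: 20 days.
Total: 19 + 184 + 20 = 223 days.
223 mod 7 = 6, so 6 days before Friday is Saturday.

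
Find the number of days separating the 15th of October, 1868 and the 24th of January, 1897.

10328

From October 15, 1868 to October 15, 1896: 28 years, of which 7 contain a Feb 29 — 21×365 + 7×366 = 10227 days.
October 1896: 31 − 15 = 16 days remain.
Then November (30), December (31): 30 + 31 = 61 days.
January 1–24, 1897: 24 days.
Residual: 101 days.
Total: 10328 days.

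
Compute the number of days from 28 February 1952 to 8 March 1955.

Day-of-year of February 28, 1952: 59.
Day-of-year of March 8, 1955: 67.
1952 has 366 days, so 366 − 59 = 307 days remain in 1952.
Full years: 1953: 365; 1954: 365. Sum = 730.
Total: 307 + 730 + 67 = 1104 days.

1104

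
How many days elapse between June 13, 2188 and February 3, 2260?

26166

From June 13, 2188 to June 13, 2259: 71 years, of which 16 contain a Feb 29 — 55×365 + 16×366 = 25931 days.
(2200 is not a leap year (divisible by 100 but not 400).)
June 2259: 30 − 13 = 17 days remain.
Then July (31), August (31), September (30), October (31), November (30), December (31), January (31): 31 + 31 + 30 + 31 + 30 + 31 + 31 = 215 days.
February 1–3, 2260: 3 days (2260 is a leap year).
Residual: 235 days.
Total: 26166 days.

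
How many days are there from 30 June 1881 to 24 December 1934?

19534

From June 30, 1881 to June 30, 1934: 53 years, of which 12 contain a Feb 29 — 41×365 + 12×366 = 19357 days.
(1900 is not a leap year (divisible by 100 but not 400).)
June 1934: 30 − 30 = 0 days remain.
Then July (31), August (31), September (30), October (31), November (30): 31 + 31 + 30 + 31 + 30 = 153 days.
December 1–24, 1934: 24 days.
Residual: 177 days.
Total: 19534 days.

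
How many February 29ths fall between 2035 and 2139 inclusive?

Years divisible by 4: 2036, 2040, …, 2136 — 26 in all.
Of these, 2100 is divisible by 100 but not 400, so not leap.
Leap years: 26 − 1 = 25.

25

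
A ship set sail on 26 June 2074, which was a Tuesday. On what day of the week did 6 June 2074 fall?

Count forward from the earlier date (June 6, 2074) to the later (June 26, 2074):
Within June 2074: 26 − 6 = 20 days.
20 mod 7 = 6, so 6 days before Tuesday is Wednesday.

Wednesday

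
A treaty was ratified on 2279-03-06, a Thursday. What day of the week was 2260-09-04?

Count forward from the earlier date (September 4, 2260) to the later (March 6, 2279):
Day-of-year of September 4, 2260: 248.
Day-of-year of March 6, 2279: 65.
2260 has 366 days, so 366 − 248 = 118 days remain in 2260.
Full years 2261–2278: 14 common + 4 leap = 14×365 + 4×366 = 6574 days.
Total: 118 + 6574 + 65 = 6757 days.
6757 mod 7 = 2, so 2 days before Thursday is Tuesday.

Tuesday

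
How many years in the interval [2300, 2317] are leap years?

4

Years divisible by 4 in [2300, 2317]: 2300, 2304, 2308, 2312, 2316.
Of these, 2300 is divisible by 100 but not 400, so not leap.
Leap years: 5 − 1 = 4.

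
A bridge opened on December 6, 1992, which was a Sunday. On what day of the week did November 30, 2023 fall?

Thursday

From December 6, 1992 to December 6, 2022: 30 years, of which 7 contain a Feb 29 — 23×365 + 7×366 = 10957 days.
(2000 is a leap year (divisible by 400).)
December 2022: 31 − 6 = 25 days remain.
Then 10 full months totalling 304 days.
November 1–30, 2023: 30 days.
Residual: 359 days.
Total: 11316 days.
11316 mod 7 = 4, so 4 days after Sunday is Thursday.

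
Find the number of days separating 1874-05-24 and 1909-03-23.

From May 24, 1874 to May 24, 1908: 34 years, of which 8 contain a Feb 29 — 26×365 + 8×366 = 12418 days.
(1900 is not a leap year (divisible by 100 but not 400).)
May 1908: 31 − 24 = 7 days remain.
Then 9 full months totalling 273 days.
March 1–23, 1909: 23 days.
Residual: 303 days.
Total: 12721 days.

12721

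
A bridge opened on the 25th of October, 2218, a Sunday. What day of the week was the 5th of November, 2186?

Count forward from the earlier date (November 5, 2186) to the later (October 25, 2218):
Day-of-year of November 5, 2186: 309.
Day-of-year of October 25, 2218: 298.
2186 has 365 days, so 365 − 309 = 56 days remain in 2186.
Full years 2187–2217: 24 common + 7 leap = 24×365 + 7×366 = 11322 days.
Total: 56 + 11322 + 298 = 11676 days.
11676 is a multiple of 7, so the 5th of November, 2186 falls on the same weekday: Sunday.

Sunday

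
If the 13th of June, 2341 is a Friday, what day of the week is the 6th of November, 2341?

Thursday

June 2341: 30 − 13 = 17 days remain.
Then July (31), August (31), September (30), October (31): 31 + 31 + 30 + 31 = 123 days.
November 1–6, 2341: 6 days.
Total: 17 + 123 + 6 = 146 days.
146 mod 7 = 6, so 6 days after Friday is Thursday.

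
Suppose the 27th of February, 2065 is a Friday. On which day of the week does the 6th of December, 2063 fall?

Count forward from the earlier date (December 6, 2063) to the later (February 27, 2065):
December 2063: 31 − 6 = 25 days remain.
Then 13 full months totalling 397 days.
February 1–27, 2065: 27 days (2065 is not a leap year).
Total: 25 + 397 + 27 = 449 days.
449 mod 7 = 1, so 1 day before Friday is Thursday.

Thursday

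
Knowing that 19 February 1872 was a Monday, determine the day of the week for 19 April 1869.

Monday

Count forward from the earlier date (April 19, 1869) to the later (February 19, 1872):
April 19, 1869 → April 19, 1870: 365 days.
April 19, 1870 → April 19, 1871: 365 days.
April 1871: 30 − 19 = 11 days remain.
Then 9 full months totalling 276 days.
February 1–19, 1872: 19 days (1872 is a leap year).
Residual: 306 days.
Total: 1036 days.
1036 is a multiple of 7, so 19 April 1869 falls on the same weekday: Monday.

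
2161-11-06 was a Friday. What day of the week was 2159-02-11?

Sunday

Count forward from the earlier date (February 11, 2159) to the later (November 6, 2161):
February 2159: 28 − 11 = 17 days remain (2159 is not a leap year, so February has 28 days).
Then 32 full months totalling 976 days.
November 1–6, 2161: 6 days.
Total: 17 + 976 + 6 = 999 days.
999 mod 7 = 5, so 5 days before Friday is Sunday.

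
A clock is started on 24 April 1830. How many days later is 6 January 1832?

April 24, 1830 → April 24, 1831: 365 days.
April 1831: 30 − 24 = 6 days remain.
Then May (31), June (30), July (31), August (31), September (30), October (31), November (30), December (31): 31 + 30 + 31 + 31 + 30 + 31 + 30 + 31 = 245 days.
January 1–6, 1832: 6 days.
Residual: 257 days.
Total: 622 days.

622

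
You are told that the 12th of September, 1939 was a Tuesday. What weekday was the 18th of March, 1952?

Tuesday

Day-of-year of September 12, 1939: 255.
Day-of-year of March 18, 1952: 78.
1939 has 365 days, so 365 − 255 = 110 days remain in 1939.
Full years 1940–1951: 9 common + 3 leap = 9×365 + 3×366 = 4383 days.
Total: 110 + 4383 + 78 = 4571 days.
4571 is a multiple of 7, so the 18th of March, 1952 falls on the same weekday: Tuesday.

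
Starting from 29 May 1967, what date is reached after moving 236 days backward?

5 October 1966

Count 236 days before May 29, 1967:
October 1966: 31 − 5 = 26 days remain.
Then November (30), December (31), January (31), February 1967 (28), March (31), April (30): 30 + 31 + 31 + 28 + 31 + 30 = 181 days.
May 1–29, 1967: 29 days.
Residual: 236 days.
Total: 236 days.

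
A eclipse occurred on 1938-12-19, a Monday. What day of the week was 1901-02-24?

Sunday

Count forward from the earlier date (February 24, 1901) to the later (December 19, 1938):
From February 24, 1901 to February 24, 1938: 37 years, of which 9 contain a Feb 29 — 28×365 + 9×366 = 13514 days.
February 1938: 28 − 24 = 4 days remain (1938 is not a leap year, so February has 28 days).
Then 9 full months totalling 275 days.
December 1–19, 1938: 19 days.
Residual: 298 days.
Total: 13812 days.
13812 mod 7 = 1, so 1 day before Monday is Sunday.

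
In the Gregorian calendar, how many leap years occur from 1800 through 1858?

Years divisible by 4: 1800, 1804, …, 1856 — 15 in all.
Of these, 1800 is divisible by 100 but not 400, so not leap.
Leap years: 15 − 1 = 14.

14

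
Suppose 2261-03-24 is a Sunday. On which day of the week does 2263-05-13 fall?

March 24, 2261 → March 24, 2262: 365 days.
March 24, 2262 → March 24, 2263: 365 days.
March 2263: 31 − 24 = 7 days remain.
Then April (30): 30 days.
May 1–13, 2263: 13 days.
Residual: 50 days.
Total: 780 days.
780 mod 7 = 3, so 3 days after Sunday is Wednesday.

Wednesday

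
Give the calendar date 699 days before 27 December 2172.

28 January 2171

Count 699 days before December 27, 2172:
Day-of-year of January 28, 2171: 28.
Day-of-year of December 27, 2172: 362.
2171 has 365 days, so 365 − 28 = 337 days remain in 2171.
Total: 337 + 362 = 699 days.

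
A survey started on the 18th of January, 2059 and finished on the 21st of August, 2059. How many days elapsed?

215

January 2059: 31 − 18 = 13 days remain.
Then February 2059 (28), March (31), April (30), May (31), June (30), July (31): 28 + 31 + 30 + 31 + 30 + 31 = 181 days.
August 1–21, 2059: 21 days.
Total: 13 + 181 + 21 = 215 days.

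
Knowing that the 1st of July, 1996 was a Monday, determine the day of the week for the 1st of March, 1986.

Saturday

Count forward from the earlier date (March 1, 1986) to the later (July 1, 1996):
Day-of-year of March 1, 1986: 60.
Day-of-year of July 1, 1996: 183.
1986 has 365 days, so 365 − 60 = 305 days remain in 1986.
Full years 1987–1995: 7 common + 2 leap = 7×365 + 2×366 = 3287 days.
Total: 305 + 3287 + 183 = 3775 days.
3775 mod 7 = 2, so 2 days before Monday is Saturday.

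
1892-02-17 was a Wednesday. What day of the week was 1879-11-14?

Friday

Count forward from the earlier date (November 14, 1879) to the later (February 17, 1892):
From November 14, 1879 to November 14, 1891: 12 years, of which 3 contain a Feb 29 — 9×365 + 3×366 = 4383 days.
November 1891: 30 − 14 = 16 days remain.
Then December (31), January (31): 31 + 31 = 62 days.
February 1–17, 1892: 17 days (1892 is a leap year).
Residual: 95 days.
Total: 4478 days.
4478 mod 7 = 5, so 5 days before Wednesday is Friday.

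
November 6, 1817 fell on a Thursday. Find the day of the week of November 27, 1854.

Monday

Day-of-year of November 6, 1817: 310.
Day-of-year of November 27, 1854: 331.
1817 has 365 days, so 365 − 310 = 55 days remain in 1817.
Full years 1818–1853: 27 common + 9 leap = 27×365 + 9×366 = 13149 days.
Total: 55 + 13149 + 331 = 13535 days.
13535 mod 7 = 4, so 4 days after Thursday is Monday.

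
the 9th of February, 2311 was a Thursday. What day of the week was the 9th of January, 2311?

Monday

Count forward from the earlier date (January 9, 2311) to the later (February 9, 2311):
January 2311: 31 − 9 = 22 days remain.
February 1–9, 2311: 9 days (2311 is not a leap year).
Total: 22 + 9 = 31 days.
31 mod 7 = 3, so 3 days before Thursday is Monday.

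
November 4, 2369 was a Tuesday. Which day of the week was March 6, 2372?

Day-of-year of November 4, 2369: 308.
Day-of-year of March 6, 2372: 66.
2369 has 365 days, so 365 − 308 = 57 days remain in 2369.
Full years: 2370: 365; 2371: 365. Sum = 730.
Total: 57 + 730 + 66 = 853 days.
853 mod 7 = 6, so 6 days after Tuesday is Monday.

Monday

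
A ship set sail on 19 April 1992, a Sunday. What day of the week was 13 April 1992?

Count forward from the earlier date (April 13, 1992) to the later (April 19, 1992):
Within April 1992: 19 − 13 = 6 days.
6 mod 7 = 6, so 6 days before Sunday is Monday.

Monday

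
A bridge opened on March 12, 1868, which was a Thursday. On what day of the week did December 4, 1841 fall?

Saturday

Count forward from the earlier date (December 4, 1841) to the later (March 12, 1868):
Day-of-year of December 4, 1841: 338.
Day-of-year of March 12, 1868: 72.
1841 has 365 days, so 365 − 338 = 27 days remain in 1841.
Full years 1842–1867: 20 common + 6 leap = 20×365 + 6×366 = 9496 days.
Total: 27 + 9496 + 72 = 9595 days.
9595 mod 7 = 5, so 5 days before Thursday is Saturday.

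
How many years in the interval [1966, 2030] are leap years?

16

Years divisible by 4: 1968, 1972, …, 2028 — 16 in all.
2000 is divisible by 400, so still leap.
No century exceptions apply. Count: 16.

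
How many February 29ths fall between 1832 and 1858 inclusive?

Years divisible by 4 in [1832, 1858]: 1832, 1836, 1840, 1844, 1848, 1852, 1856.
No century exceptions apply. Count: 7.

7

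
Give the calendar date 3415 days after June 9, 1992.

October 15, 2001

Count 3415 days after June 9, 1992:
Day-of-year of June 9, 1992: 161.
Day-of-year of October 15, 2001: 288.
1992 has 366 days, so 366 − 161 = 205 days remain in 1992.
Full years 1993–2000: 6 common + 2 leap = 6×365 + 2×366 = 2922 days.
Total: 205 + 2922 + 288 = 3415 days.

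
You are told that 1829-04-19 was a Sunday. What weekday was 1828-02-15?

Friday

Count forward from the earlier date (February 15, 1828) to the later (April 19, 1829):
February 15, 1828 → February 15, 1829: 366 days (1828 is a leap year).
February 1829: 28 − 15 = 13 days remain (1829 is not a leap year, so February has 28 days).
Then March (31): 31 days.
April 1–19, 1829: 19 days.
Residual: 63 days.
Total: 429 days.
429 mod 7 = 2, so 2 days before Sunday is Friday.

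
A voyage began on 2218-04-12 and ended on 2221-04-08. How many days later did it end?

1092

April 12, 2218 → April 12, 2219: 365 days.
April 12, 2219 → April 12, 2220: 366 days (2220 is a leap year).
April 2220: 30 − 12 = 18 days remain.
Then 11 full months totalling 335 days.
April 1–8, 2221: 8 days.
Residual: 361 days.
Total: 1092 days.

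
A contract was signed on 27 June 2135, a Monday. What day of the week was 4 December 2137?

June 2135: 30 − 27 = 3 days remain.
Then 29 full months totalling 884 days.
December 1–4, 2137: 4 days.
Total: 3 + 884 + 4 = 891 days.
891 mod 7 = 2, so 2 days after Monday is Wednesday.

Wednesday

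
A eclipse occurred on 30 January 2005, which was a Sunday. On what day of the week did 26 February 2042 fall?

Wednesday

Day-of-year of January 30, 2005: 30.
Day-of-year of February 26, 2042: 57.
2005 has 365 days, so 365 − 30 = 335 days remain in 2005.
Full years 2006–2041: 27 common + 9 leap = 27×365 + 9×366 = 13149 days.
Total: 335 + 13149 + 57 = 13541 days.
13541 mod 7 = 3, so 3 days after Sunday is Wednesday.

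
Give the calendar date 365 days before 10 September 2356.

11 September 2355

Count 365 days before September 10, 2356:
September 2355: 30 − 11 = 19 days remain.
Then 11 full months totalling 336 days.
September 1–10, 2356: 10 days.
Residual: 365 days.
Total: 365 days.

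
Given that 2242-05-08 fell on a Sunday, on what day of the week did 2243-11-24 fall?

Friday

May 8, 2242 → May 8, 2243: 365 days.
May 2243: 31 − 8 = 23 days remain.
Then June (30), July (31), August (31), September (30), October (31): 30 + 31 + 31 + 30 + 31 = 153 days.
November 1–24, 2243: 24 days.
Residual: 200 days.
Total: 565 days.
565 mod 7 = 5, so 5 days after Sunday is Friday.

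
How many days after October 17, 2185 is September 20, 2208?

Day-of-year of October 17, 2185: 290.
Day-of-year of September 20, 2208: 264.
2185 has 365 days, so 365 − 290 = 75 days remain in 2185.
Full years 2186–2207: 18 common + 4 leap = 18×365 + 4×366 = 8034 days.
Total: 75 + 8034 + 264 = 8373 days.

8373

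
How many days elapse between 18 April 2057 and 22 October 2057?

April 2057: 30 − 18 = 12 days remain.
Then May (31), June (30), July (31), August (31), September (30): 31 + 30 + 31 + 31 + 30 = 153 days.
October 1–22, 2057: 22 days.
Total: 12 + 153 + 22 = 187 days.

187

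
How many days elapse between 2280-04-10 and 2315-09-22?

From April 10, 2280 to April 10, 2315: 35 years, of which 7 contain a Feb 29 — 28×365 + 7×366 = 12782 days.
(2300 is not a leap year (divisible by 100 but not 400).)
April 2315: 30 − 10 = 20 days remain.
Then May (31), June (30), July (31), August (31): 31 + 30 + 31 + 31 = 123 days.
September 1–22, 2315: 22 days.
Residual: 165 days.
Total: 12947 days.

12947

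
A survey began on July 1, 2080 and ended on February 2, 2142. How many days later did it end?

From July 1, 2080 to July 1, 2141: 61 years, of which 14 contain a Feb 29 — 47×365 + 14×366 = 22279 days.
(2100 is not a leap year (divisible by 100 but not 400).)
July 2141: 31 − 1 = 30 days remain.
Then August (31), September (30), October (31), November (30), December (31), January (31): 31 + 30 + 31 + 30 + 31 + 31 = 184 days.
February 1–2, 2142: 2 days (2142 is not a leap year).
Residual: 216 days.
Total: 22495 days.

22495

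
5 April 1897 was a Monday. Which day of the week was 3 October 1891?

Saturday

Count forward from the earlier date (October 3, 1891) to the later (April 5, 1897):
October 3, 1891 → October 3, 1892: 366 days (1892 is a leap year).
October 3, 1892 → October 3, 1893: 365 days.
October 3, 1893 → October 3, 1894: 365 days.
October 3, 1894 → October 3, 1895: 365 days.
October 3, 1895 → October 3, 1896: 366 days (1896 is a leap year).
October 1896: 31 − 3 = 28 days remain.
Then November (30), December (31), January (31), February 1897 (28), March (31): 30 + 31 + 31 + 28 + 31 = 151 days.
April 1–5, 1897: 5 days.
Residual: 184 days.
Total: 2011 days.
2011 mod 7 = 2, so 2 days before Monday is Saturday.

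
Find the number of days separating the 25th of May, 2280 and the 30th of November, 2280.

189

May 2280: 31 − 25 = 6 days remain.
Then June (30), July (31), August (31), September (30), October (31): 30 + 31 + 31 + 30 + 31 = 153 days.
November 1–30, 2280: 30 days.
Total: 6 + 153 + 30 = 189 days.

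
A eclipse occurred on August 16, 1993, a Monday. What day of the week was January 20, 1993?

Wednesday

Count forward from the earlier date (January 20, 1993) to the later (August 16, 1993):
January 1993: 31 − 20 = 11 days remain.
Then February 1993 (28), March (31), April (30), May (31), June (30), July (31): 28 + 31 + 30 + 31 + 30 + 31 = 181 days.
August 1–16, 1993: 16 days.
Total: 11 + 181 + 16 = 208 days.
208 mod 7 = 5, so 5 days before Monday is Wednesday.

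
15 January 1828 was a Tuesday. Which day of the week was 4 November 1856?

Tuesday

Day-of-year of January 15, 1828: 15.
Day-of-year of November 4, 1856: 309.
1828 has 366 days, so 366 − 15 = 351 days remain in 1828.
Full years 1829–1855: 21 common + 6 leap = 21×365 + 6×366 = 9861 days.
Total: 351 + 9861 + 309 = 10521 days.
10521 is a multiple of 7, so 4 November 1856 falls on the same weekday: Tuesday.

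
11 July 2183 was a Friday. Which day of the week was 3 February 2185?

July 11, 2183 → July 11, 2184: 366 days (2184 is a leap year).
July 2184: 31 − 11 = 20 days remain.
Then August (31), September (30), October (31), November (30), December (31), January (31): 31 + 30 + 31 + 30 + 31 + 31 = 184 days.
February 1–3, 2185: 3 days (2185 is not a leap year).
Residual: 207 days.
Total: 573 days.
573 mod 7 = 6, so 6 days after Friday is Thursday.

Thursday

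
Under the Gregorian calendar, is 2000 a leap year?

Yes

2000 is a leap year (divisible by 400).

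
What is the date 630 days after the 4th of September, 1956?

the 27th of May, 1958

Count 630 days after September 4, 1956:
September 4, 1956 → September 4, 1957: 365 days.
September 1957: 30 − 4 = 26 days remain.
Then October (31), November (30), December (31), January (31), February 1958 (28), March (31), April (30): 31 + 30 + 31 + 31 + 28 + 31 + 30 = 212 days.
May 1–27, 1958: 27 days.
Residual: 265 days.
Total: 630 days.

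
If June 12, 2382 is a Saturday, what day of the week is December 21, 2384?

June 12, 2382 → June 12, 2383: 365 days.
June 12, 2383 → June 12, 2384: 366 days (2384 is a leap year).
June 2384: 30 − 12 = 18 days remain.
Then July (31), August (31), September (30), October (31), November (30): 31 + 31 + 30 + 31 + 30 = 153 days.
December 1–21, 2384: 21 days.
Residual: 192 days.
Total: 923 days.
923 mod 7 = 6, so 6 days after Saturday is Friday.

Friday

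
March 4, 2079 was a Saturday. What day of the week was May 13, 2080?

Monday

Day-of-year of March 4, 2079: 63.
Day-of-year of May 13, 2080: 134.
2079 has 365 days, so 365 − 63 = 302 days remain in 2079.
Total: 302 + 134 = 436 days.
436 mod 7 = 2, so 2 days after Saturday is Monday.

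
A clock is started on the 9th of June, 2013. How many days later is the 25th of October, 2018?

1964

Day-of-year of June 9, 2013: 160.
Day-of-year of October 25, 2018: 298.
2013 has 365 days, so 365 − 160 = 205 days remain in 2013.
Full years: 2014: 365; 2015: 365; 2016: 366; 2017: 365. Sum = 1461.
Total: 205 + 1461 + 298 = 1964 days.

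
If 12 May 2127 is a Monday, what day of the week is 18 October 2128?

May 12, 2127 → May 12, 2128: 366 days (2128 is a leap year).
May 2128: 31 − 12 = 19 days remain.
Then June (30), July (31), August (31), September (30): 30 + 31 + 31 + 30 = 122 days.
October 1–18, 2128: 18 days.
Residual: 159 days.
Total: 525 days.
525 is a multiple of 7, so 18 October 2128 falls on the same weekday: Monday.

Monday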